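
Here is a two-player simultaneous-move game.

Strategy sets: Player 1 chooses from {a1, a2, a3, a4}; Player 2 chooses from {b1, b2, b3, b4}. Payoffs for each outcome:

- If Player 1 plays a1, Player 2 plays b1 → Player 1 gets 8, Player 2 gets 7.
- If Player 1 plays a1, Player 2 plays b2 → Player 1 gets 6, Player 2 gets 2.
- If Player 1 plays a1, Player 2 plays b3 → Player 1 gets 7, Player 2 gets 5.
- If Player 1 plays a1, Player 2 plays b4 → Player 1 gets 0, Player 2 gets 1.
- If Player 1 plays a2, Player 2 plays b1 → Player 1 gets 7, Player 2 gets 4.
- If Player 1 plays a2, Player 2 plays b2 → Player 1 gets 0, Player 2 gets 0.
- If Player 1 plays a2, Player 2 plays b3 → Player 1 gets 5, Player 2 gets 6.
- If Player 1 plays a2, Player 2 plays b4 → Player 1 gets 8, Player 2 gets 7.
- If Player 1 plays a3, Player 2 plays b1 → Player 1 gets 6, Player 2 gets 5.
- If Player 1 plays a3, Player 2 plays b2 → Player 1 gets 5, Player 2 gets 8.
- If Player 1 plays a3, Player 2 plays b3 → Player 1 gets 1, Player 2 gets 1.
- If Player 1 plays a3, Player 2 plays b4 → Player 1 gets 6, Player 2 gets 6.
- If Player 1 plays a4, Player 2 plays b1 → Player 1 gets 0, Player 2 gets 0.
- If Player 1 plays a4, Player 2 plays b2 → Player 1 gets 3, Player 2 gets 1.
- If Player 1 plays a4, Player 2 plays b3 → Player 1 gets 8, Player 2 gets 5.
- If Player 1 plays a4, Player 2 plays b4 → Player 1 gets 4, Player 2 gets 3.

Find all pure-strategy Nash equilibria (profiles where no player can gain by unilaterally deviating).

(a1, b1); (a2, b4); (a4, b3)

Player 1 against b1: payoffs 8, 7, 6, 0 → best response a1.
Player 1 against b2: payoffs 6, 0, 5, 3 → best response a1.
Player 1 against b3: payoffs 7, 5, 1, 8 → best response a4.
Player 1 against b4: payoffs 0, 8, 6, 4 → best response a2.
Player 2 against a1: payoffs 7, 2, 5, 1 → best response b1.
Player 2 against a2: payoffs 4, 0, 6, 7 → best response b4.
Player 2 against a3: payoffs 5, 8, 1, 6 → best response b2.
Player 2 against a4: payoffs 0, 1, 5, 3 → best response b3.
Mutual best responses: (a1, b1); (a2, b4); (a4, b3).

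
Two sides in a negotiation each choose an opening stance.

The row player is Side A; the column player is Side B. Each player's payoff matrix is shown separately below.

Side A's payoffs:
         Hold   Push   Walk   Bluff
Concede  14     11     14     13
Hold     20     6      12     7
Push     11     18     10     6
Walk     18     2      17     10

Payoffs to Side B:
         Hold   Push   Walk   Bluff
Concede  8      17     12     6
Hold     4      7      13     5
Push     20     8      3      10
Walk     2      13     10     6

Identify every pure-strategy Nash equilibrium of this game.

For each player, find the best response to each opponent profile; mutual best responses are the pure NE.
Side A against Hold: payoffs 14, 20, 11, 18 → best response Hold.
Side A against Push: payoffs 11, 6, 18, 2 → best response Push.
Side A against Walk: payoffs 14, 12, 10, 17 → best response Walk.
Side A against Bluff: payoffs 13, 7, 6, 10 → best response Concede.
Side B against Concede: payoffs 8, 17, 12, 6 → best response Push.
Side B against Hold: payoffs 4, 7, 13, 5 → best response Walk.
Side B against Push: payoffs 20, 8, 3, 10 → best response Hold.
Side B against Walk: payoffs 2, 13, 10, 6 → best response Push.
No profile is a mutual best response for all players.

No pure-strategy Nash equilibrium.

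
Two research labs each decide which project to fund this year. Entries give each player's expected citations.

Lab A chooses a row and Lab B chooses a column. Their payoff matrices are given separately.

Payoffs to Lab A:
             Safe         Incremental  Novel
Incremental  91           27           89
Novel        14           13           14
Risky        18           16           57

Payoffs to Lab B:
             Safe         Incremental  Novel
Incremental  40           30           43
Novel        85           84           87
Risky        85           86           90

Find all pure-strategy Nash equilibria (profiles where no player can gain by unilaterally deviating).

Pure NE: (Incremental, Novel)

Lab A against Safe: payoffs 91, 14, 18 → best response Incremental.
Lab A against Incremental: payoffs 27, 13, 16 → best response Incremental.
Lab A against Novel: payoffs 89, 14, 57 → best response Incremental.
Lab B against Incremental: payoffs 40, 30, 43 → best response Novel.
Lab B against Novel: payoffs 85, 84, 87 → best response Novel.
Lab B against Risky: payoffs 85, 86, 90 → best response Novel.
Mutual best responses: (Incremental, Novel).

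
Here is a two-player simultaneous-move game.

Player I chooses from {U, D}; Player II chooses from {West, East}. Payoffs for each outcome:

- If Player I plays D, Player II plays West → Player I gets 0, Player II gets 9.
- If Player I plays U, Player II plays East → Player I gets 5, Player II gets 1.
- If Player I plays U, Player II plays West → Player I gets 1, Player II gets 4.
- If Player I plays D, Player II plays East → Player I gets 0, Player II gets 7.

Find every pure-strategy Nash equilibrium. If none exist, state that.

Mark each player's best response to every combination of opponents' strategies; a profile where every player is best-responding is a pure Nash equilibrium.
Player I against West: payoffs 1, 0 → best response U.
Player I against East: payoffs 5, 0 → best response U.
Player II against U: payoffs 4, 1 → best response West.
Player II against D: payoffs 9, 7 → best response West.
Mutual best responses: (U, West).

(U, West)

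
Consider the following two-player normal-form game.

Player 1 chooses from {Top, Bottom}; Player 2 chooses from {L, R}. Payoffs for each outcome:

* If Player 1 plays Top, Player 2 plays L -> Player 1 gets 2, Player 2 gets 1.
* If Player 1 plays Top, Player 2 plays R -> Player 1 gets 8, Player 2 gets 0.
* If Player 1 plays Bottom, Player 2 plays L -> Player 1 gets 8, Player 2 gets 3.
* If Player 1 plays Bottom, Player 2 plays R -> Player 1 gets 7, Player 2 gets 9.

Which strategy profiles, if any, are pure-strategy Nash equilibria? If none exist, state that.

Player 1 against L: payoffs 2, 8 → best response Bottom.
Player 1 against R: payoffs 8, 7 → best response Top.
Player 2 against Top: payoffs 1, 0 → best response L.
Player 2 against Bottom: payoffs 3, 9 → best response R.
No profile is a mutual best response for all players.

This game has no pure Nash equilibrium.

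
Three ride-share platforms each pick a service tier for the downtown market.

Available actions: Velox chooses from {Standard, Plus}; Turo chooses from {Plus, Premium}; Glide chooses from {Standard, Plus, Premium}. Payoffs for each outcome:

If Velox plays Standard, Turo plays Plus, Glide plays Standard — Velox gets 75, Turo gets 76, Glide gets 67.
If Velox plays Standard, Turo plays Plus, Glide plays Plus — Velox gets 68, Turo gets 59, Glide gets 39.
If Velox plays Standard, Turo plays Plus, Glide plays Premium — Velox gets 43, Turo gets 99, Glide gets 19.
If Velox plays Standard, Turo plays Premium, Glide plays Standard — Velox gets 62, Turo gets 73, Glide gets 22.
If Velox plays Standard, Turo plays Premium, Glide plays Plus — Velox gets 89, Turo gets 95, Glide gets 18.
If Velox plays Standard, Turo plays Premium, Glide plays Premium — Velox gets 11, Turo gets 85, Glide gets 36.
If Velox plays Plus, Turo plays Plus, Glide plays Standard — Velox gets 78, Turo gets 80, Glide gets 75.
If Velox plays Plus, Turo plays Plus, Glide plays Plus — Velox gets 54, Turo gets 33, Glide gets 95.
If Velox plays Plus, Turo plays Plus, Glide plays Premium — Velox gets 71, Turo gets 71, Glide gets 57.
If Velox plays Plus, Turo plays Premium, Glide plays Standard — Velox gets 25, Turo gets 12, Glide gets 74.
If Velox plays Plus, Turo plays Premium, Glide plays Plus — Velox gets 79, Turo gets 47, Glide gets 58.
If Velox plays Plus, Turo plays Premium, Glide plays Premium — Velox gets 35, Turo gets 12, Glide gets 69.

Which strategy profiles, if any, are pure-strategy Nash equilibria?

No pure-strategy Nash equilibrium.

For each player, find the best response to each opponent profile; mutual best responses are the pure NE.
Velox against (Plus, Standard): payoffs 75, 78 → best response Plus.
Velox against (Plus, Plus): payoffs 68, 54 → best response Standard.
Velox against (Plus, Premium): payoffs 43, 71 → best response Plus.
Velox against (Premium, Standard): payoffs 62, 25 → best response Standard.
Velox against (Premium, Plus): payoffs 89, 79 → best response Standard.
Velox against (Premium, Premium): payoffs 11, 35 → best response Plus.
Turo against (Standard, Standard): payoffs 76, 73 → best response Plus.
Turo against (Standard, Plus): payoffs 59, 95 → best response Premium.
Turo against (Standard, Premium): payoffs 99, 85 → best response Plus.
Turo against (Plus, Standard): payoffs 80, 12 → best response Plus.
Turo against (Plus, Plus): payoffs 33, 47 → best response Premium.
Turo against (Plus, Premium): payoffs 71, 12 → best response Plus.
Glide against (Standard, Plus): payoffs 67, 39, 19 → best response Standard.
Glide against (Standard, Premium): payoffs 22, 18, 36 → best response Premium.
Glide against (Plus, Plus): payoffs 75, 95, 57 → best response Plus.
Glide against (Plus, Premium): payoffs 74, 58, 69 → best response Standard.
No profile is a mutual best response for all players.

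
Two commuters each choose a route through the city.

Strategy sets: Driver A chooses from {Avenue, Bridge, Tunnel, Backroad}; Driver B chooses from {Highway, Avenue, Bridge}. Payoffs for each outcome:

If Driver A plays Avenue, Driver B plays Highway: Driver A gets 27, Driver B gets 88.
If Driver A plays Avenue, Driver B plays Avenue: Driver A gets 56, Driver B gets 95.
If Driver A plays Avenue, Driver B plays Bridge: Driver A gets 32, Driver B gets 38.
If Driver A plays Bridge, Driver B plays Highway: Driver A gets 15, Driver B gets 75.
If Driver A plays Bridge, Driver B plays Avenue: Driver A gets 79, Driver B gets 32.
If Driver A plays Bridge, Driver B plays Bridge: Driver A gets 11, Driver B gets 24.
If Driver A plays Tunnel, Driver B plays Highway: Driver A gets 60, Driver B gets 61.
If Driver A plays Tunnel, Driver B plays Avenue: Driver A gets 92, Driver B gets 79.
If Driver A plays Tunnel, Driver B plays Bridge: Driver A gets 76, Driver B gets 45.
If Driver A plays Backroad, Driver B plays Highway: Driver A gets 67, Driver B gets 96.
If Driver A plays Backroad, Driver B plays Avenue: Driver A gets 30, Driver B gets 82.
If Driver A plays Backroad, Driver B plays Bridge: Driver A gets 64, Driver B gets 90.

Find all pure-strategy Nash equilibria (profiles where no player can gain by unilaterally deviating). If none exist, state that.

Driver A against Highway: payoffs 27, 15, 60, 67 → best response Backroad.
Driver A against Avenue: payoffs 56, 79, 92, 30 → best response Tunnel.
Driver A against Bridge: payoffs 32, 11, 76, 64 → best response Tunnel.
Driver B against Avenue: payoffs 88, 95, 38 → best response Avenue.
Driver B against Bridge: payoffs 75, 32, 24 → best response Highway.
Driver B against Tunnel: payoffs 61, 79, 45 → best response Avenue.
Driver B against Backroad: payoffs 96, 82, 90 → best response Highway.
Mutual best responses: (Tunnel, Avenue); (Backroad, Highway).

(Tunnel, Avenue) and (Backroad, Highway)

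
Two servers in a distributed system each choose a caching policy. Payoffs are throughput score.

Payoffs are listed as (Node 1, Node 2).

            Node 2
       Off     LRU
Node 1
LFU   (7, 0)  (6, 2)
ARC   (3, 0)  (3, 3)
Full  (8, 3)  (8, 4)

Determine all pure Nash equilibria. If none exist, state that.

(Full, LRU)

Mark each player's best response to every combination of opponents' strategies; a profile where every player is best-responding is a pure Nash equilibrium.
Node 1 against Off: payoffs 7, 3, 8 → best response Full.
Node 1 against LRU: payoffs 6, 3, 8 → best response Full.
Node 2 against LFU: payoffs 0, 2 → best response LRU.
Node 2 against ARC: payoffs 0, 3 → best response LRU.
Node 2 against Full: payoffs 3, 4 → best response LRU.
Mutual best responses: (Full, LRU).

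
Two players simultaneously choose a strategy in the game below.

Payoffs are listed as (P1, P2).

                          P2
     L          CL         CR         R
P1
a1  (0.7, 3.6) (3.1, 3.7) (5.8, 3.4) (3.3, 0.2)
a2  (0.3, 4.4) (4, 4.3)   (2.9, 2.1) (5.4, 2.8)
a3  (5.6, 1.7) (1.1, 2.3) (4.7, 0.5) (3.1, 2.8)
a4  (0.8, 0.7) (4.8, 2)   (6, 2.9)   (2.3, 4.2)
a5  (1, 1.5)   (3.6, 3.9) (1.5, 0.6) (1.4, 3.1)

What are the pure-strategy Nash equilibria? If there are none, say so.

There is no pure-strategy Nash equilibrium.

P1 against L: payoffs 0.7, 0.3, 5.6, 0.8, 1 → best response a3.
P1 against CL: payoffs 3.1, 4, 1.1, 4.8, 3.6 → best response a4.
P1 against CR: payoffs 5.8, 2.9, 4.7, 6, 1.5 → best response a4.
P1 against R: payoffs 3.3, 5.4, 3.1, 2.3, 1.4 → best response a2.
P2 against a1: payoffs 3.6, 3.7, 3.4, 0.2 → best response CL.
P2 against a2: payoffs 4.4, 4.3, 2.1, 2.8 → best response L.
P2 against a3: payoffs 1.7, 2.3, 0.5, 2.8 → best response R.
P2 against a4: payoffs 0.7, 2, 2.9, 4.2 → best response R.
P2 against a5: payoffs 1.5, 3.9, 0.6, 3.1 → best response CL.
No profile is a mutual best response for all players.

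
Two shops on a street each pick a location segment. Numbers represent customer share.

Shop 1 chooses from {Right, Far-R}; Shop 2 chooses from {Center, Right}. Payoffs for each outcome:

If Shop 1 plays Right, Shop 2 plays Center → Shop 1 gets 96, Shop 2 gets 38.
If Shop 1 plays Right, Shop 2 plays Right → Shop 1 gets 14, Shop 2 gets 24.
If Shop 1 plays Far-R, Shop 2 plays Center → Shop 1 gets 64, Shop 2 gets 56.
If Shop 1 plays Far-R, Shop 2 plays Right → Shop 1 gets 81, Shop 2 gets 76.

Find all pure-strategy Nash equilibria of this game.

For each strategy profile, look for a profitable unilateral deviation.
(Right, Center): Shop 1 gets 96, best alternative 64; Shop 2 gets 38, best alternative 24. No profitable deviation — NE.
(Right, Right): Shop 1 can switch to Far-R (14 → 81). Not NE.
(Far-R, Center): Shop 1 can switch to Right (64 → 96). Not NE.
(Far-R, Right): Shop 1 gets 81, best alternative 14; Shop 2 gets 76, best alternative 56. No profitable deviation — NE.

(Right, Center) and (Far-R, Right)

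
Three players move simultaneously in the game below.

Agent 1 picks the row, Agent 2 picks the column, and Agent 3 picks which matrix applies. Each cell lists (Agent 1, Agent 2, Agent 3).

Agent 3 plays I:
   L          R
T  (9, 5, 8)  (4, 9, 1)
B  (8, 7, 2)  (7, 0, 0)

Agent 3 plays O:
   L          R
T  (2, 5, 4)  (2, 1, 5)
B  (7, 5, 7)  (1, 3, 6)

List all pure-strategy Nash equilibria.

(B, L, O)

Agent 1 against (L, I): payoffs 9, 8 → best response T.
Agent 1 against (L, O): payoffs 2, 7 → best response B.
Agent 1 against (R, I): payoffs 4, 7 → best response B.
Agent 1 against (R, O): payoffs 2, 1 → best response T.
Agent 2 against (T, I): payoffs 5, 9 → best response R.
Agent 2 against (T, O): payoffs 5, 1 → best response L.
Agent 2 against (B, I): payoffs 7, 0 → best response L.
Agent 2 against (B, O): payoffs 5, 3 → best response L.
Agent 3 against (T, L): payoffs 8, 4 → best response I.
Agent 3 against (T, R): payoffs 1, 5 → best response O.
Agent 3 against (B, L): payoffs 2, 7 → best response O.
Agent 3 against (B, R): payoffs 0, 6 → best response O.
Mutual best responses: (B, L, O).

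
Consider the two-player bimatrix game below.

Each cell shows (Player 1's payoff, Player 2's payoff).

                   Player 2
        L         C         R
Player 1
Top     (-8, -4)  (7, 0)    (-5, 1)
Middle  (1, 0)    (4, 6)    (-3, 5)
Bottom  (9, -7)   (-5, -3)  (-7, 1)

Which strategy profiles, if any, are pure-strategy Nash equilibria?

For each strategy profile, look for a profitable unilateral deviation.
(Top, L): Player 1 can switch to Middle (-8 → 1). Not NE.
(Top, C): Player 2 can switch to R (0 → 1). Not NE.
(Top, R): Player 1 can switch to Middle (-5 → -3). Not NE.
(Middle, L): Player 1 can switch to Bottom (1 → 9). Not NE.
(Middle, C): Player 1 can switch to Top (4 → 7). Not NE.
(Middle, R): Player 2 can switch to C (5 → 6). Not NE.
(Bottom, L): Player 2 can switch to C (-7 → -3). Not NE.
(Bottom, C): Player 1 can switch to Top (-5 → 7). Not NE.
(Bottom, R): Player 1 can switch to Top (-7 → -5). Not NE.

There is no pure-strategy Nash equilibrium.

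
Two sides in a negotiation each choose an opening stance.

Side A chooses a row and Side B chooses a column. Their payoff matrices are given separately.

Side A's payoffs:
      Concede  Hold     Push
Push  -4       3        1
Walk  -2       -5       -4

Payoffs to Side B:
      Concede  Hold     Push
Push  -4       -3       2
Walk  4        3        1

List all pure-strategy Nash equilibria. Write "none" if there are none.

Side A against Concede: payoffs -4, -2 → best response Walk.
Side A against Hold: payoffs 3, -5 → best response Push.
Side A against Push: payoffs 1, -4 → best response Push.
Side B against Push: payoffs -4, -3, 2 → best response Push.
Side B against Walk: payoffs 4, 3, 1 → best response Concede.
Mutual best responses: (Push, Push); (Walk, Concede).

The pure Nash equilibria are (Push, Push) and (Walk, Concede).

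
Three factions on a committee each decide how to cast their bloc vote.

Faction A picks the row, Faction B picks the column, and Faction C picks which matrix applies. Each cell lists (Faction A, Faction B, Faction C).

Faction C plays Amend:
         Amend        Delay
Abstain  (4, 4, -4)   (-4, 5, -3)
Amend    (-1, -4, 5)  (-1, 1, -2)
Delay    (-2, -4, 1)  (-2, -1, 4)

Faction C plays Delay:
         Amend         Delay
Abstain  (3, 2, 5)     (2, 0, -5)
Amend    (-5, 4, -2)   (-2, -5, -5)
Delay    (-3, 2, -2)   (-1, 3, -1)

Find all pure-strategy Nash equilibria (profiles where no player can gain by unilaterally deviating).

For each strategy profile, look for a profitable unilateral deviation.
(Abstain, Amend, Amend): Faction B can switch to Delay (4 → 5). Not NE.
(Abstain, Amend, Delay): Faction A gets 3, best alternative -3; Faction B gets 2, best alternative 0; Faction C gets 5, best alternative -4. No profitable deviation — NE.
(Abstain, Delay, Amend): Faction A can switch to Amend (-4 → -1). Not NE.
(Abstain, Delay, Delay): Faction B can switch to Amend (0 → 2). Not NE.
(Amend, Amend, Amend): Faction A can switch to Abstain (-1 → 4). Not NE.
(Amend, Amend, Delay): Faction A can switch to Abstain (-5 → 3). Not NE.
(Amend, Delay, Amend): Faction A gets -1, best alternative -2; Faction B gets 1, best alternative -4; Faction C gets -2, best alternative -5. No profitable deviation — NE.
(Amend, Delay, Delay): Faction A can switch to Abstain (-2 → 2). Not NE.
(Delay, Amend, Amend): Faction A can switch to Abstain (-2 → 4). Not NE.
(Delay, Amend, Delay): Faction A can switch to Abstain (-3 → 3). Not NE.
(Delay, Delay, Amend): Faction A can switch to Amend (-2 → -1). Not NE.
(Delay, Delay, Delay): Faction A can switch to Abstain (-1 → 2). Not NE.

Pure-strategy Nash equilibria: (Abstain, Amend, Delay), (Amend, Delay, Amend)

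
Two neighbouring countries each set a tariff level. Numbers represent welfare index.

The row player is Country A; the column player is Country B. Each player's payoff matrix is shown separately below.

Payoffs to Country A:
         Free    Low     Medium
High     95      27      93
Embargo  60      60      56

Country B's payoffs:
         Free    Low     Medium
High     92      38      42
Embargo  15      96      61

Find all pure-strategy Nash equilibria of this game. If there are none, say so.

Check each profile: it is a Nash equilibrium iff no player can strictly gain by switching unilaterally.
(High, Free): Country A gets 95, best alternative 60; Country B gets 92, best alternative 42. No profitable deviation — NE.
(High, Low): Country A can switch to Embargo (27 → 60). Not NE.
(High, Medium): Country B can switch to Free (42 → 92). Not NE.
(Embargo, Free): Country A can switch to High (60 → 95). Not NE.
(Embargo, Low): Country A gets 60, best alternative 27; Country B gets 96, best alternative 61. No profitable deviation — NE.
(Embargo, Medium): Country A can switch to High (56 → 93). Not NE.

The pure Nash equilibria are (High, Free) and (Embargo, Low).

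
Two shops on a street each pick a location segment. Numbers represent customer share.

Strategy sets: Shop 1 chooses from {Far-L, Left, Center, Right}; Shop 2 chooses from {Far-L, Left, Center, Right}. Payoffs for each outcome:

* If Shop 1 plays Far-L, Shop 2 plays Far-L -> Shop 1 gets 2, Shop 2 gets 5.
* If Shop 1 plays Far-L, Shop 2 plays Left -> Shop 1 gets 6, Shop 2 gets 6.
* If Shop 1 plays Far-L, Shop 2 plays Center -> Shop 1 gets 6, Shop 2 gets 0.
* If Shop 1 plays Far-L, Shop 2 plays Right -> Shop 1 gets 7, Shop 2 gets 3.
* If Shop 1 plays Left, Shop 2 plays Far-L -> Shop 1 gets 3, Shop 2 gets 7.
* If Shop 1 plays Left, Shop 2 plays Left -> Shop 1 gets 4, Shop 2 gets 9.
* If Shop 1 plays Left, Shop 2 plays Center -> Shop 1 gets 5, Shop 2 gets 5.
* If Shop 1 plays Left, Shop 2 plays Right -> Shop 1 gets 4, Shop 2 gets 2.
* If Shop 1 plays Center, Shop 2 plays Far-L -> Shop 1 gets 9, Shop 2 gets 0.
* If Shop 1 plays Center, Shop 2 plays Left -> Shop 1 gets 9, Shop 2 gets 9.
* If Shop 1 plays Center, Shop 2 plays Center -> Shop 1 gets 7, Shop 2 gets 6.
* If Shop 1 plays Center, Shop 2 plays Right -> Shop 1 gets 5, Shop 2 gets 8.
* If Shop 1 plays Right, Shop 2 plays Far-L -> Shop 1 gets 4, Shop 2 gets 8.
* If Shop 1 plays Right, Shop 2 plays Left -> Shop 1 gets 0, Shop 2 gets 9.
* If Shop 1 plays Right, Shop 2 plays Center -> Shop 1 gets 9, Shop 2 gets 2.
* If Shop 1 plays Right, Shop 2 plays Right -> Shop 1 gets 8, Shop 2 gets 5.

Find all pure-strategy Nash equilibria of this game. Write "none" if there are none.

Shop 1 against Far-L: payoffs 2, 3, 9, 4 → best response Center.
Shop 1 against Left: payoffs 6, 4, 9, 0 → best response Center.
Shop 1 against Center: payoffs 6, 5, 7, 9 → best response Right.
Shop 1 against Right: payoffs 7, 4, 5, 8 → best response Right.
Shop 2 against Far-L: payoffs 5, 6, 0, 3 → best response Left.
Shop 2 against Left: payoffs 7, 9, 5, 2 → best response Left.
Shop 2 against Center: payoffs 0, 9, 6, 8 → best response Left.
Shop 2 against Right: payoffs 8, 9, 2, 5 → best response Left.
Mutual best responses: (Center, Left).

(Center, Left)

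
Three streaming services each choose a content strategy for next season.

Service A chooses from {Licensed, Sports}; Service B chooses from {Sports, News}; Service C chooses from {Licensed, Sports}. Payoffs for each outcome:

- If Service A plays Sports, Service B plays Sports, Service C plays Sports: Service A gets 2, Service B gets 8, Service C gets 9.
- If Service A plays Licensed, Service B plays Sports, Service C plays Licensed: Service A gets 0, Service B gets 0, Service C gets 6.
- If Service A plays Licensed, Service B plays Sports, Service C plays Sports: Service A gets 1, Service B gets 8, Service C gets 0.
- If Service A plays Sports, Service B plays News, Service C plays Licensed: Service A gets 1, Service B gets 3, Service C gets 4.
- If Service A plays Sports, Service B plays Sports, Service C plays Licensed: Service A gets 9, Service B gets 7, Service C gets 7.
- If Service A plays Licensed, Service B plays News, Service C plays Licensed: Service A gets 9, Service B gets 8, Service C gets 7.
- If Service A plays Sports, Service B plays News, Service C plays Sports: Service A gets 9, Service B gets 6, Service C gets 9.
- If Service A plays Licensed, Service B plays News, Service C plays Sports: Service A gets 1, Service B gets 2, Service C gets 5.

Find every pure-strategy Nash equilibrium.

Pure-strategy Nash equilibria: (Licensed, News, Licensed); (Sports, Sports, Sports)

Service A against (Sports, Licensed): payoffs 0, 9 → best response Sports.
Service A against (Sports, Sports): payoffs 1, 2 → best response Sports.
Service A against (News, Licensed): payoffs 9, 1 → best response Licensed.
Service A against (News, Sports): payoffs 1, 9 → best response Sports.
Service B against (Licensed, Licensed): payoffs 0, 8 → best response News.
Service B against (Licensed, Sports): payoffs 8, 2 → best response Sports.
Service B against (Sports, Licensed): payoffs 7, 3 → best response Sports.
Service B against (Sports, Sports): payoffs 8, 6 → best response Sports.
Service C against (Licensed, Sports): payoffs 6, 0 → best response Licensed.
Service C against (Licensed, News): payoffs 7, 5 → best response Licensed.
Service C against (Sports, Sports): payoffs 7, 9 → best response Sports.
Service C against (Sports, News): payoffs 4, 9 → best response Sports.
Mutual best responses: (Licensed, News, Licensed); (Sports, Sports, Sports).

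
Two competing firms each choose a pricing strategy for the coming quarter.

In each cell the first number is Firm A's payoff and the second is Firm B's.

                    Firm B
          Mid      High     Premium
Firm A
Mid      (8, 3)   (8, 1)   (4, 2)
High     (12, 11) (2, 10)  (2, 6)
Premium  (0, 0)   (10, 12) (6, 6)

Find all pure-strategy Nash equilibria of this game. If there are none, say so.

(High, Mid) and (Premium, High)

For each strategy profile, look for a profitable unilateral deviation.
(Mid, Mid): Firm A can switch to High (8 → 12). Not NE.
(Mid, High): Firm A can switch to Premium (8 → 10). Not NE.
(Mid, Premium): Firm A can switch to Premium (4 → 6). Not NE.
(High, Mid): Firm A gets 12, best alternative 8; Firm B gets 11, best alternative 10. No profitable deviation — NE.
(High, High): Firm A can switch to Mid (2 → 8). Not NE.
(High, Premium): Firm A can switch to Mid (2 → 4). Not NE.
(Premium, Mid): Firm A can switch to Mid (0 → 8). Not NE.
(Premium, High): Firm A gets 10, best alternative 8; Firm B gets 12, best alternative 6. No profitable deviation — NE.
(The remaining 1 profile has a profitable deviation by the same check.)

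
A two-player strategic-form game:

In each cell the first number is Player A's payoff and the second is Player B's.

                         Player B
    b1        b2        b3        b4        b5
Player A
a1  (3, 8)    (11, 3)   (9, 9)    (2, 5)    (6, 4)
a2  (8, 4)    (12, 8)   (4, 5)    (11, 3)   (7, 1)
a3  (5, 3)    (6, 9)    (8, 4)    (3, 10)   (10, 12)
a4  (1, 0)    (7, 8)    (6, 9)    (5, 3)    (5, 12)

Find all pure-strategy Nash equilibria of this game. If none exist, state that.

The pure Nash equilibria are (a1, b3); (a2, b2); (a3, b5).

Player A against b1: payoffs 3, 8, 5, 1 → best response a2.
Player A against b2: payoffs 11, 12, 6, 7 → best response a2.
Player A against b3: payoffs 9, 4, 8, 6 → best response a1.
Player A against b4: payoffs 2, 11, 3, 5 → best response a2.
Player A against b5: payoffs 6, 7, 10, 5 → best response a3.
Player B against a1: payoffs 8, 3, 9, 5, 4 → best response b3.
Player B against a2: payoffs 4, 8, 5, 3, 1 → best response b2.
Player B against a3: payoffs 3, 9, 4, 10, 12 → best response b5.
Player B against a4: payoffs 0, 8, 9, 3, 12 → best response b5.
Mutual best responses: (a1, b3); (a2, b2); (a3, b5).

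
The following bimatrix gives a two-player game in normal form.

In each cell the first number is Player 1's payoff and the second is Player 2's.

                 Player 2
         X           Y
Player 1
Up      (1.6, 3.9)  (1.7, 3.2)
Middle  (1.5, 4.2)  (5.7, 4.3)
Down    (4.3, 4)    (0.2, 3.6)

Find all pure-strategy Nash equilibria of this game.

Pure-strategy Nash equilibria: (Middle, Y) and (Down, X)

Mark each player's best response to every combination of opponents' strategies; a profile where every player is best-responding is a pure Nash equilibrium.
Player 1 against X: payoffs 1.6, 1.5, 4.3 → best response Down.
Player 1 against Y: payoffs 1.7, 5.7, 0.2 → best response Middle.
Player 2 against Up: payoffs 3.9, 3.2 → best response X.
Player 2 against Middle: payoffs 4.2, 4.3 → best response Y.
Player 2 against Down: payoffs 4, 3.6 → best response X.
Mutual best responses: (Middle, Y); (Down, X).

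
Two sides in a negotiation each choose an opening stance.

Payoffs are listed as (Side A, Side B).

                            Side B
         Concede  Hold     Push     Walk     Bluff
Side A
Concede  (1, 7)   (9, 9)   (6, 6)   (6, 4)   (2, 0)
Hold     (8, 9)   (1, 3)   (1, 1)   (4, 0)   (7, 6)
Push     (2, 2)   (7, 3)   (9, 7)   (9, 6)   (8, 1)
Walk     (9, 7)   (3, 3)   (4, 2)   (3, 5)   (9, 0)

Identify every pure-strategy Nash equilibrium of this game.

Mark each player's best response to every combination of opponents' strategies; a profile where every player is best-responding is a pure Nash equilibrium.
Side A against Concede: payoffs 1, 8, 2, 9 → best response Walk.
Side A against Hold: payoffs 9, 1, 7, 3 → best response Concede.
Side A against Push: payoffs 6, 1, 9, 4 → best response Push.
Side A against Walk: payoffs 6, 4, 9, 3 → best response Push.
Side A against Bluff: payoffs 2, 7, 8, 9 → best response Walk.
Side B against Concede: payoffs 7, 9, 6, 4, 0 → best response Hold.
Side B against Hold: payoffs 9, 3, 1, 0, 6 → best response Concede.
Side B against Push: payoffs 2, 3, 7, 6, 1 → best response Push.
Side B against Walk: payoffs 7, 3, 2, 5, 0 → best response Concede.
Mutual best responses: (Concede, Hold); (Push, Push); (Walk, Concede).

(Concede, Hold) and (Push, Push) and (Walk, Concede)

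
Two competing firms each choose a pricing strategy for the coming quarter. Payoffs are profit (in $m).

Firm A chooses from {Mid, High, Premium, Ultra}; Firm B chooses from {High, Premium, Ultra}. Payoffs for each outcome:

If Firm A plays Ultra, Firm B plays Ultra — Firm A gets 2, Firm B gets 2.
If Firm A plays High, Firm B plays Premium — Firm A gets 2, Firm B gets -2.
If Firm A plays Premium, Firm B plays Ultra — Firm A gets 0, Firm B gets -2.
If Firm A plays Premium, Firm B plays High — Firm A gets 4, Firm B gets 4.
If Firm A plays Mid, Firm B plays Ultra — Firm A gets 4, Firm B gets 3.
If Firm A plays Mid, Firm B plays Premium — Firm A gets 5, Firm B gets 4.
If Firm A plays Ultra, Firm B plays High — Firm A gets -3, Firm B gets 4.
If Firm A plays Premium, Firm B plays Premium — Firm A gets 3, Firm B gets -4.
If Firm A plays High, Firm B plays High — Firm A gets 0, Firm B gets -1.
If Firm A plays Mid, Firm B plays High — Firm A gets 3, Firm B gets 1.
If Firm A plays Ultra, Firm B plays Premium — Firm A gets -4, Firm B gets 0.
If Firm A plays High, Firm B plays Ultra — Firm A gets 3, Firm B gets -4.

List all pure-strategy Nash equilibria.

(Mid, High): Firm A can switch to Premium (3 → 4). Not NE.
(Mid, Premium): Firm A gets 5, best alternative 3; Firm B gets 4, best alternative 3. No profitable deviation — NE.
(Mid, Ultra): Firm B can switch to Premium (3 → 4). Not NE.
(High, High): Firm A can switch to Mid (0 → 3). Not NE.
(High, Premium): Firm A can switch to Mid (2 → 5). Not NE.
(High, Ultra): Firm A can switch to Mid (3 → 4). Not NE.
(Premium, High): Firm A gets 4, best alternative 3; Firm B gets 4, best alternative -2. No profitable deviation — NE.
(Premium, Premium): Firm A can switch to Mid (3 → 5). Not NE.
(Premium, Ultra): Firm A can switch to Mid (0 → 4). Not NE.
(Ultra, High): Firm A can switch to Mid (-3 → 3). Not NE.
(The remaining 2 profiles each have a profitable deviation by the same check.)

The pure Nash equilibria are (Mid, Premium), (Premium, High).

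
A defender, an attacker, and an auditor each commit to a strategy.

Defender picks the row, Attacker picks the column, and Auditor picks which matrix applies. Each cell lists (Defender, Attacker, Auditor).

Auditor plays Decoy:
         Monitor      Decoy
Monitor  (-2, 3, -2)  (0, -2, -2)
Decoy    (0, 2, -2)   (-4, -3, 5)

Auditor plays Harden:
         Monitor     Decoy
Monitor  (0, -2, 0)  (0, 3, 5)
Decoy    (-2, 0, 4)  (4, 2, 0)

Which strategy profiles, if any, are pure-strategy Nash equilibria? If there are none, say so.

Defender against (Monitor, Decoy): payoffs -2, 0 → best response Decoy.
Defender against (Monitor, Harden): payoffs 0, -2 → best response Monitor.
Defender against (Decoy, Decoy): payoffs 0, -4 → best response Monitor.
Defender against (Decoy, Harden): payoffs 0, 4 → best response Decoy.
Attacker against (Monitor, Decoy): payoffs 3, -2 → best response Monitor.
Attacker against (Monitor, Harden): payoffs -2, 3 → best response Decoy.
Attacker against (Decoy, Decoy): payoffs 2, -3 → best response Monitor.
Attacker against (Decoy, Harden): payoffs 0, 2 → best response Decoy.
Auditor against (Monitor, Monitor): payoffs -2, 0 → best response Harden.
Auditor against (Monitor, Decoy): payoffs -2, 5 → best response Harden.
Auditor against (Decoy, Monitor): payoffs -2, 4 → best response Harden.
Auditor against (Decoy, Decoy): payoffs 5, 0 → best response Decoy.
No profile is a mutual best response for all players.

No pure-strategy Nash equilibrium.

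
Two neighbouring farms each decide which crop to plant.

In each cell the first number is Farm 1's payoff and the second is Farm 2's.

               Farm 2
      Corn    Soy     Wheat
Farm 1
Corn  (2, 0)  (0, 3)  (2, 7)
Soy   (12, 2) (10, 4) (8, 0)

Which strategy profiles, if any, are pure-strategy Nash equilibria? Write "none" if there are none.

The unique pure-strategy Nash equilibrium is (Soy, Soy).

Farm 1 against Corn: payoffs 2, 12 → best response Soy.
Farm 1 against Soy: payoffs 0, 10 → best response Soy.
Farm 1 against Wheat: payoffs 2, 8 → best response Soy.
Farm 2 against Corn: payoffs 0, 3, 7 → best response Wheat.
Farm 2 against Soy: payoffs 2, 4, 0 → best response Soy.
Mutual best responses: (Soy, Soy).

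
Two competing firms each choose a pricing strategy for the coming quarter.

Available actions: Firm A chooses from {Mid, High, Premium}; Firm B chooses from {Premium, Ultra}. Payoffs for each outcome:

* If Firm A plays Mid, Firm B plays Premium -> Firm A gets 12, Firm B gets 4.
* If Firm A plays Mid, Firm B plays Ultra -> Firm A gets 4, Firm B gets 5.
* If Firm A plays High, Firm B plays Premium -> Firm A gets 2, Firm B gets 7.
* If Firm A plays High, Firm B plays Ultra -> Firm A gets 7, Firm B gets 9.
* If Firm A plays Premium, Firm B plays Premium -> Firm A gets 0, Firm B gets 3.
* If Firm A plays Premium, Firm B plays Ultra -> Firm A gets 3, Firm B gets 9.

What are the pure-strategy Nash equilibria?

For each strategy profile, look for a profitable unilateral deviation.
(Mid, Premium): Firm B can switch to Ultra (4 → 5). Not NE.
(Mid, Ultra): Firm A can switch to High (4 → 7). Not NE.
(High, Premium): Firm A can switch to Mid (2 → 12). Not NE.
(High, Ultra): Firm A gets 7, best alternative 4; Firm B gets 9, best alternative 7. No profitable deviation — NE.
(Premium, Premium): Firm A can switch to Mid (0 → 12). Not NE.
(Premium, Ultra): Firm A can switch to Mid (3 → 4). Not NE.

Pure NE: (High, Ultra)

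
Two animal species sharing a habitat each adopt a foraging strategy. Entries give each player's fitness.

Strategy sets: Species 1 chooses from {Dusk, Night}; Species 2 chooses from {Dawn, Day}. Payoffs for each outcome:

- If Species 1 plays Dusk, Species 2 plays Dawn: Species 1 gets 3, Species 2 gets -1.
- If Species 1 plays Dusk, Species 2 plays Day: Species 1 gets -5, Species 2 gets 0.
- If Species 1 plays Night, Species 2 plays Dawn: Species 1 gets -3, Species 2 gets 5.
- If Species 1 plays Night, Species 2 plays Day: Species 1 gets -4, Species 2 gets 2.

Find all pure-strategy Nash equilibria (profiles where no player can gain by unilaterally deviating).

(Dusk, Dawn): Species 2 can switch to Day (-1 → 0). Not NE.
(Dusk, Day): Species 1 can switch to Night (-5 → -4). Not NE.
(Night, Dawn): Species 1 can switch to Dusk (-3 → 3). Not NE.
(Night, Day): Species 2 can switch to Dawn (2 → 5). Not NE.

No pure-strategy Nash equilibrium.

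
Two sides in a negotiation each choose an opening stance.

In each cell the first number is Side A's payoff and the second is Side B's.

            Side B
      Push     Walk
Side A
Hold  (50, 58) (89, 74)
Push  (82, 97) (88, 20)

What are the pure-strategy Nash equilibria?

(Hold, Push): Side A can switch to Push (50 → 82). Not NE.
(Hold, Walk): Side A gets 89, best alternative 88; Side B gets 74, best alternative 58. No profitable deviation — NE.
(Push, Push): Side A gets 82, best alternative 50; Side B gets 97, best alternative 20. No profitable deviation — NE.
(Push, Walk): Side A can switch to Hold (88 → 89). Not NE.

Pure-strategy Nash equilibria: (Hold, Walk); (Push, Push)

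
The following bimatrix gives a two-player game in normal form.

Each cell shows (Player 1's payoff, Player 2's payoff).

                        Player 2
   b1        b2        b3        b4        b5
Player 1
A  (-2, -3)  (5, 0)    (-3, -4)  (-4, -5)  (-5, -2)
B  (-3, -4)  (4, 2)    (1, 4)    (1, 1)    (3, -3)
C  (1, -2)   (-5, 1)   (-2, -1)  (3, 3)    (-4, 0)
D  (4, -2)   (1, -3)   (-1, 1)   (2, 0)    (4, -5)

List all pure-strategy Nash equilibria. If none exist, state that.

The pure Nash equilibria are (A, b2) and (B, b3) and (C, b4).

Mark each player's best response to every combination of opponents' strategies; a profile where every player is best-responding is a pure Nash equilibrium.
Player 1 against b1: payoffs -2, -3, 1, 4 → best response D.
Player 1 against b2: payoffs 5, 4, -5, 1 → best response A.
Player 1 against b3: payoffs -3, 1, -2, -1 → best response B.
Player 1 against b4: payoffs -4, 1, 3, 2 → best response C.
Player 1 against b5: payoffs -5, 3, -4, 4 → best response D.
Player 2 against A: payoffs -3, 0, -4, -5, -2 → best response b2.
Player 2 against B: payoffs -4, 2, 4, 1, -3 → best response b3.
Player 2 against C: payoffs -2, 1, -1, 3, 0 → best response b4.
Player 2 against D: payoffs -2, -3, 1, 0, -5 → best response b3.
Mutual best responses: (A, b2); (B, b3); (C, b4).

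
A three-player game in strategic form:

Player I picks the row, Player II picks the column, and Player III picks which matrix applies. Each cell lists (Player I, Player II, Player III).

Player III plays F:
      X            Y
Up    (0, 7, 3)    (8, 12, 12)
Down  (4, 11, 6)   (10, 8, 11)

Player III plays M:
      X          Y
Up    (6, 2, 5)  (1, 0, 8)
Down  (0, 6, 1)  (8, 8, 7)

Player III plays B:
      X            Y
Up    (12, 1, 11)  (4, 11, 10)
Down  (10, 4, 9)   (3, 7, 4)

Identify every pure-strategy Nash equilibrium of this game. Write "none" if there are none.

There is no pure-strategy Nash equilibrium.

(Up, X, F): Player I can switch to Down (0 → 4). Not NE.
(Up, X, M): Player III can switch to B (5 → 11). Not NE.
(Up, X, B): Player II can switch to Y (1 → 11). Not NE.
(Up, Y, F): Player I can switch to Down (8 → 10). Not NE.
(Up, Y, M): Player I can switch to Down (1 → 8). Not NE.
(Up, Y, B): Player III can switch to F (10 → 12). Not NE.
(Down, X, F): Player III can switch to B (6 → 9). Not NE.
(Down, X, M): Player I can switch to Up (0 → 6). Not NE.
(Down, X, B): Player I can switch to Up (10 → 12). Not NE.
(Down, Y, F): Player II can switch to X (8 → 11). Not NE.
(Down, Y, M): Player III can switch to F (7 → 11). Not NE.
(Down, Y, B): Player I can switch to Up (3 → 4). Not NE.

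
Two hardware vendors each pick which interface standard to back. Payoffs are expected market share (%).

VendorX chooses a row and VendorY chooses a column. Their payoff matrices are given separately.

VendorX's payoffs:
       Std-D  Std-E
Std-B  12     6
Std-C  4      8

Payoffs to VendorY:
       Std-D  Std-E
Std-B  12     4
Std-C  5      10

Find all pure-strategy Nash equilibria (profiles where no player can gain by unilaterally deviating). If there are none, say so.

(Std-B, Std-D): VendorX gets 12, best alternative 4; VendorY gets 12, best alternative 4. No profitable deviation — NE.
(Std-B, Std-E): VendorX can switch to Std-C (6 → 8). Not NE.
(Std-C, Std-D): VendorX can switch to Std-B (4 → 12). Not NE.
(Std-C, Std-E): VendorX gets 8, best alternative 6; VendorY gets 10, best alternative 5. No profitable deviation — NE.

Pure-strategy Nash equilibria: (Std-B, Std-D) and (Std-C, Std-E)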